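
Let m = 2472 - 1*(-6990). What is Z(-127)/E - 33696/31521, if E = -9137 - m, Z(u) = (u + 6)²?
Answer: -7402795/3988157 ≈ -1.8562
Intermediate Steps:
m = 9462 (m = 2472 + 6990 = 9462)
Z(u) = (6 + u)²
E = -18599 (E = -9137 - 1*9462 = -9137 - 9462 = -18599)
Z(-127)/E - 33696/31521 = (6 - 127)²/(-18599) - 33696/31521 = (-121)²*(-1/18599) - 33696*1/31521 = 14641*(-1/18599) - 11232/10507 = -14641/18599 - 11232/10507 = -7402795/3988157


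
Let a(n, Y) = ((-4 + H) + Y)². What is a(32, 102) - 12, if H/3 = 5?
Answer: 12757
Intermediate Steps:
H = 15 (H = 3*5 = 15)
a(n, Y) = (11 + Y)² (a(n, Y) = ((-4 + 15) + Y)² = (11 + Y)²)
a(32, 102) - 12 = (11 + 102)² - 12 = 113² - 12 = 12769 - 12 = 12757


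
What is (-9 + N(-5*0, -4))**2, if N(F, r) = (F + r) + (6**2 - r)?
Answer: 729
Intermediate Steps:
N(F, r) = 36 + F (N(F, r) = (F + r) + (36 - r) = 36 + F)
(-9 + N(-5*0, -4))**2 = (-9 + (36 - 5*0))**2 = (-9 + (36 + 0))**2 = (-9 + 36)**2 = 27**2 = 729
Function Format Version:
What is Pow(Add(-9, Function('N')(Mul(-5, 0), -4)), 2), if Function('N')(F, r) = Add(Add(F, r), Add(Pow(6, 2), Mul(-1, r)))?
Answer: 729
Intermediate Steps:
Function('N')(F, r) = Add(36, F) (Function('N')(F, r) = Add(Add(F, r), Add(36, Mul(-1, r))) = Add(36, F))
Pow(Add(-9, Function('N')(Mul(-5, 0), -4)), 2) = Pow(Add(-9, Add(36, Mul(-5, 0))), 2) = Pow(Add(-9, Add(36, 0)), 2) = Pow(Add(-9, 36), 2) = Pow(27, 2) = 729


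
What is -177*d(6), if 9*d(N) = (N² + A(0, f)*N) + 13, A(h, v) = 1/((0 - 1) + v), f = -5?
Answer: -944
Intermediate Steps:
A(h, v) = 1/(-1 + v)
d(N) = 13/9 - N/54 + N²/9 (d(N) = ((N² + N/(-1 - 5)) + 13)/9 = ((N² + N/(-6)) + 13)/9 = ((N² - N/6) + 13)/9 = (13 + N² - N/6)/9 = 13/9 - N/54 + N²/9)
-177*d(6) = -177*(13/9 - 1/54*6 + (⅑)*6²) = -177*(13/9 - ⅑ + (⅑)*36) = -177*(13/9 - ⅑ + 4) = -177*16/3 = -944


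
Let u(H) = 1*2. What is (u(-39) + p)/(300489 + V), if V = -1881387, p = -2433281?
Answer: 811093/526966 ≈ 1.5392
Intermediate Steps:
u(H) = 2
(u(-39) + p)/(300489 + V) = (2 - 2433281)/(300489 - 1881387) = -2433279/(-1580898) = -2433279*(-1/1580898) = 811093/526966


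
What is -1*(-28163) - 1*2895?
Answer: 25268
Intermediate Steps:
-1*(-28163) - 1*2895 = 28163 - 2895 = 25268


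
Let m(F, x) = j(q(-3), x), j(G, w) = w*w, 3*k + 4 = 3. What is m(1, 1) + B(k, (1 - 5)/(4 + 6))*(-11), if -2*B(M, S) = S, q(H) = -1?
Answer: -6/5 ≈ -1.2000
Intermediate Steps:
k = -1/3 (k = -4/3 + (1/3)*3 = -4/3 + 1 = -1/3 ≈ -0.33333)
j(G, w) = w**2
m(F, x) = x**2
B(M, S) = -S/2
m(1, 1) + B(k, (1 - 5)/(4 + 6))*(-11) = 1**2 - (1 - 5)/(2*(4 + 6))*(-11) = 1 - (-2)/10*(-11) = 1 - 1/2*(-2/5)*(-11) = 1 + (1/5)*(-11) = 1 - 11/5 = -6/5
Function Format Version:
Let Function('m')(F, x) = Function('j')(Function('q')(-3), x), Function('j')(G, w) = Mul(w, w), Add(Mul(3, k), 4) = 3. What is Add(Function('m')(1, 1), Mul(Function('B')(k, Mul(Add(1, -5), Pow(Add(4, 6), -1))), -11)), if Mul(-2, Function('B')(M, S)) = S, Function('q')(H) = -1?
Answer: Rational(-6, 5) ≈ -1.2000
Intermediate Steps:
k = Rational(-1, 3) (k = Add(Rational(-4, 3), Mul(Rational(1, 3), 3)) = Add(Rational(-4, 3), 1) = Rational(-1, 3) ≈ -0.33333)
Function('j')(G, w) = Pow(w, 2)
Function('m')(F, x) = Pow(x, 2)
Function('B')(M, S) = Mul(Rational(-1, 2), S)
Add(Function('m')(1, 1), Mul(Function('B')(k, Mul(Add(1, -5), Pow(Add(4, 6), -1))), -11)) = Add(Pow(1, 2), Mul(Mul(Rational(-1, 2), Mul(Add(1, -5), Pow(Add(4, 6), -1))), -11)) = Add(1, Mul(Mul(Rational(-1, 2), Mul(-4, Pow(10, -1))), -11)) = Add(1, Mul(Mul(Rational(-1, 2), Mul(-4, Rational(1, 10))), -11)) = Add(1, Mul(Mul(Rational(-1, 2), Rational(-2, 5)), -11)) = Add(1, Mul(Rational(1, 5), -11)) = Add(1, Rational(-11, 5)) = Rational(-6, 5)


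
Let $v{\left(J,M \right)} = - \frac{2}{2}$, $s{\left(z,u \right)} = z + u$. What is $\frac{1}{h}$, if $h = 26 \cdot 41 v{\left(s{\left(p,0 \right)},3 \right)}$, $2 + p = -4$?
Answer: $- \frac{1}{1066} \approx -0.00093809$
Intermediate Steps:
$p = -6$ ($p = -2 - 4 = -6$)
$s{\left(z,u \right)} = u + z$
$v{\left(J,M \right)} = -1$ ($v{\left(J,M \right)} = \left(-2\right) \frac{1}{2} = -1$)
$h = -1066$ ($h = 26 \cdot 41 \left(-1\right) = 1066 \left(-1\right) = -1066$)
$\frac{1}{h} = \frac{1}{-1066} = - \frac{1}{1066}$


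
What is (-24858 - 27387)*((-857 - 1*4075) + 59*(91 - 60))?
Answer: 162116235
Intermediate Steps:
(-24858 - 27387)*((-857 - 1*4075) + 59*(91 - 60)) = -52245*((-857 - 4075) + 59*31) = -52245*(-4932 + 1829) = -52245*(-3103) = 162116235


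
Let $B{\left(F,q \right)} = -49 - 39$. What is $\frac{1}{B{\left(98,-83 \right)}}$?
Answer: $- \frac{1}{88} \approx -0.011364$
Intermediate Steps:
$B{\left(F,q \right)} = -88$ ($B{\left(F,q \right)} = -49 - 39 = -88$)
$\frac{1}{B{\left(98,-83 \right)}} = \frac{1}{-88} = - \frac{1}{88}$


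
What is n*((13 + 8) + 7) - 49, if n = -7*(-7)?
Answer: 1323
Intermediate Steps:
n = 49
n*((13 + 8) + 7) - 49 = 49*((13 + 8) + 7) - 49 = 49*(21 + 7) - 49 = 49*28 - 49 = 1372 - 49 = 1323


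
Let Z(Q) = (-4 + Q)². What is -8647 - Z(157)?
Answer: -32056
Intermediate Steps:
-8647 - Z(157) = -8647 - (-4 + 157)² = -8647 - 1*153² = -8647 - 1*23409 = -8647 - 23409 = -32056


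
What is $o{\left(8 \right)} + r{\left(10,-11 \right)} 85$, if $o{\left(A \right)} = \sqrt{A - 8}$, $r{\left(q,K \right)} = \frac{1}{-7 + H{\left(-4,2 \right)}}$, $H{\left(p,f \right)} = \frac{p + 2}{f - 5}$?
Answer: $- \frac{255}{19} \approx -13.421$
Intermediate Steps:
$H{\left(p,f \right)} = \frac{2 + p}{-5 + f}$
$r{\left(q,K \right)} = - \frac{3}{19}$ ($r{\left(q,K \right)} = \frac{1}{-7 + \frac{2 - 4}{-5 + 2}} = \frac{1}{-7 + \frac{1}{-3} \left(-2\right)} = \frac{1}{-7 - - \frac{2}{3}} = \frac{1}{-7 + \frac{2}{3}} = \frac{1}{- \frac{19}{3}} = - \frac{3}{19}$)
$o{\left(A \right)} = \sqrt{-8 + A}$
$o{\left(8 \right)} + r{\left(10,-11 \right)} 85 = \sqrt{-8 + 8} - \frac{255}{19} = \sqrt{0} - \frac{255}{19} = 0 - \frac{255}{19} = - \frac{255}{19}$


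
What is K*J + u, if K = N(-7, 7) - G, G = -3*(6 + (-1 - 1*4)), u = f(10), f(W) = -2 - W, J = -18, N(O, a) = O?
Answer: 60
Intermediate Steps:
u = -12 (u = -2 - 1*10 = -2 - 10 = -12)
G = -3 (G = -3*(6 + (-1 - 4)) = -3*(6 - 5) = -3*1 = -3)
K = -4 (K = -7 - 1*(-3) = -7 + 3 = -4)
K*J + u = -4*(-18) - 12 = 72 - 12 = 60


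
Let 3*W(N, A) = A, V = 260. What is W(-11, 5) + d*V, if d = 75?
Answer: 58505/3 ≈ 19502.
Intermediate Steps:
W(N, A) = A/3
W(-11, 5) + d*V = (1/3)*5 + 75*260 = 5/3 + 19500 = 58505/3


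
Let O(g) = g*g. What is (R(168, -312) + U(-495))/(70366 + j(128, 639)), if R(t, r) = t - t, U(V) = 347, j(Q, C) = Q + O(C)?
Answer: 347/478815 ≈ 0.00072471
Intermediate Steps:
O(g) = g²
j(Q, C) = Q + C²
R(t, r) = 0
(R(168, -312) + U(-495))/(70366 + j(128, 639)) = (0 + 347)/(70366 + (128 + 639²)) = 347/(70366 + (128 + 408321)) = 347/(70366 + 408449) = 347/478815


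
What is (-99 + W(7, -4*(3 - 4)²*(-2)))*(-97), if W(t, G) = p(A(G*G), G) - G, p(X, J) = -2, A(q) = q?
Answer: 10573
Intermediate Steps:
W(t, G) = -2 - G
(-99 + W(7, -4*(3 - 4)²*(-2)))*(-97) = (-99 + (-2 - (-4*(3 - 4)²)*(-2)))*(-97) = (-99 + (-2 - (-4*(-1)²)*(-2)))*(-97) = (-99 + (-2 - (-4*1)*(-2)))*(-97) = (-99 + (-2 - (-4)*(-2)))*(-97) = (-99 + (-2 - 1*8))*(-97) = (-99 + (-2 - 8))*(-97) = (-99 - 10)*(-97) = -109*(-97) = 10573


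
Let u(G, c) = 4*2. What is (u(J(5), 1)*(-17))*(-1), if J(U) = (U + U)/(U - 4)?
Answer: 136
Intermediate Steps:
J(U) = 2*U/(-4 + U) (J(U) = (2*U)/(-4 + U) = 2*U/(-4 + U))
u(G, c) = 8
(u(J(5), 1)*(-17))*(-1) = (8*(-17))*(-1) = -136*(-1) = 136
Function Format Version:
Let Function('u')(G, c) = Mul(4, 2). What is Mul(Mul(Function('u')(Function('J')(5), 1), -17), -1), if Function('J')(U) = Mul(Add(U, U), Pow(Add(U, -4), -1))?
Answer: 136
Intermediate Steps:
Function('J')(U) = Mul(2, U, Pow(Add(-4, U), -1)) (Function('J')(U) = Mul(Mul(2, U), Pow(Add(-4, U), -1)) = Mul(2, U, Pow(Add(-4, U), -1)))
Function('u')(G, c) = 8
Mul(Mul(Function('u')(Function('J')(5), 1), -17), -1) = Mul(Mul(8, -17), -1) = Mul(-136, -1) = 136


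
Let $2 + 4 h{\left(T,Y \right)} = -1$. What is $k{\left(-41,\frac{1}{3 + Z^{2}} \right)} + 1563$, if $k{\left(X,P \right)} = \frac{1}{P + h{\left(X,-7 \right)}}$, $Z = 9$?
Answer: $\frac{48411}{31} \approx 1561.6$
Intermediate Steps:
$h{\left(T,Y \right)} = - \frac{3}{4}$ ($h{\left(T,Y \right)} = - \frac{1}{2} + \frac{1}{4} \left(-1\right) = - \frac{1}{2} - \frac{1}{4} = - \frac{3}{4}$)
$k{\left(X,P \right)} = \frac{1}{- \frac{3}{4} + P}$ ($k{\left(X,P \right)} = \frac{1}{P - \frac{3}{4}} = \frac{1}{- \frac{3}{4} + P}$)
$k{\left(-41,\frac{1}{3 + Z^{2}} \right)} + 1563 = \frac{4}{-3 + \frac{4}{3 + 9^{2}}} + 1563 = \frac{4}{-3 + \frac{4}{3 + 81}} + 1563 = \frac{4}{-3 + \frac{4}{84}} + 1563 = \frac{4}{-3 + 4 \cdot \frac{1}{84}} + 1563 = \frac{4}{-3 + \frac{1}{21}} + 1563 = \frac{4}{- \frac{62}{21}} + 1563 = 4 \left(- \frac{21}{62}\right) + 1563 = - \frac{42}{31} + 1563 = \frac{48411}{31}$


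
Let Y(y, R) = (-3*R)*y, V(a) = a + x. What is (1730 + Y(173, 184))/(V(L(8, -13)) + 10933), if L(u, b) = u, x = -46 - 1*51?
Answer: -46883/5422 ≈ -8.6468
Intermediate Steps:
x = -97 (x = -46 - 51 = -97)
V(a) = -97 + a (V(a) = a - 97 = -97 + a)
Y(y, R) = -3*R*y
(1730 + Y(173, 184))/(V(L(8, -13)) + 10933) = (1730 - 3*184*173)/((-97 + 8) + 10933) = (1730 - 95496)/(-89 + 10933) = -93766/10844 = -93766*1/10844 = -46883/5422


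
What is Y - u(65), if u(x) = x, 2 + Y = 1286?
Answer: 1219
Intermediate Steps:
Y = 1284 (Y = -2 + 1286 = 1284)
Y - u(65) = 1284 - 1*65 = 1284 - 65 = 1219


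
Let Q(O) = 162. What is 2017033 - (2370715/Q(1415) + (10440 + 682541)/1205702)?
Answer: 97778977227760/48830931 ≈ 2.0024e+6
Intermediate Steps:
2017033 - (2370715/Q(1415) + (10440 + 682541)/1205702) = 2017033 - (2370715/162 + (10440 + 682541)/1205702) = 2017033 - (2370715*(1/162) + 692981*(1/1205702)) = 2017033 - (2370715/162 + 692981/1205702) = 2017033 - 1*714622019963/48830931 = 2017033 - 714622019963/48830931 = 97778977227760/48830931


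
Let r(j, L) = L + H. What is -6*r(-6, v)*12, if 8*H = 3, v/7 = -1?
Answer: 477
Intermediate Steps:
v = -7 (v = 7*(-1) = -7)
H = 3/8 (H = (⅛)*3 = 3/8 ≈ 0.37500)
r(j, L) = 3/8 + L (r(j, L) = L + 3/8 = 3/8 + L)
-6*r(-6, v)*12 = -6*(3/8 - 7)*12 = -6*(-53/8)*12 = (159/4)*12 = 477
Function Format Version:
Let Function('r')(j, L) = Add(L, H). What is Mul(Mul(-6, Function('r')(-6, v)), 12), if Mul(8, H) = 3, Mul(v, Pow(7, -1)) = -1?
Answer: 477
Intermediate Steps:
v = -7 (v = Mul(7, -1) = -7)
H = Rational(3, 8) (H = Mul(Rational(1, 8), 3) = Rational(3, 8) ≈ 0.37500)
Function('r')(j, L) = Add(Rational(3, 8), L) (Function('r')(j, L) = Add(L, Rational(3, 8)) = Add(Rational(3, 8), L))
Mul(Mul(-6, Function('r')(-6, v)), 12) = Mul(Mul(-6, Add(Rational(3, 8), -7)), 12) = Mul(Mul(-6, Rational(-53, 8)), 12) = Mul(Rational(159, 4), 12) = 477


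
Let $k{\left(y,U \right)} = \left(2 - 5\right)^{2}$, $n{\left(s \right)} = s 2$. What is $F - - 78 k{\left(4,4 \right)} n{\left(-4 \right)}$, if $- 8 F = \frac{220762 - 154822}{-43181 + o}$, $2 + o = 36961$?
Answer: $- \frac{23289673}{4148} \approx -5614.7$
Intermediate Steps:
$n{\left(s \right)} = 2 s$
$o = 36959$ ($o = -2 + 36961 = 36959$)
$k{\left(y,U \right)} = 9$ ($k{\left(y,U \right)} = \left(-3\right)^{2} = 9$)
$F = \frac{5495}{4148}$ ($F = - \frac{\left(220762 - 154822\right) \frac{1}{-43181 + 36959}}{8} = - \frac{65940 \frac{1}{-6222}}{8} = - \frac{65940 \left(- \frac{1}{6222}\right)}{8} = \left(- \frac{1}{8}\right) \left(- \frac{10990}{1037}\right) = \frac{5495}{4148} \approx 1.3247$)
$F - - 78 k{\left(4,4 \right)} n{\left(-4 \right)} = \frac{5495}{4148} - \left(-78\right) 9 \cdot 2 \left(-4\right) = \frac{5495}{4148} - \left(-702\right) \left(-8\right) = \frac{5495}{4148} - 5616 = - \frac{23289673}{4148}$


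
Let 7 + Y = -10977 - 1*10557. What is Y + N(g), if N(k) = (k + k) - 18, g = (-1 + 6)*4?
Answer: -21519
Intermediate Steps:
g = 20 (g = 5*4 = 20)
N(k) = -18 + 2*k (N(k) = 2*k - 18 = -18 + 2*k)
Y = -21541 (Y = -7 + (-10977 - 1*10557) = -7 + (-10977 - 10557) = -7 - 21534 = -21541)
Y + N(g) = -21541 + (-18 + 2*20) = -21541 + (-18 + 40) = -21541 + 22 = -21519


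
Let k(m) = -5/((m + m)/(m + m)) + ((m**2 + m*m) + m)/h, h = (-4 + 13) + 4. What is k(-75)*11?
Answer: 122210/13 ≈ 9400.8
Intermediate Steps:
h = 13 (h = 9 + 4 = 13)
k(m) = -5 + m/13 + 2*m**2/13 (k(m) = -5/((m + m)/(m + m)) + ((m**2 + m*m) + m)/13 = -5/((2*m)/((2*m))) + ((m**2 + m**2) + m)*(1/13) = -5/((2*m)*(1/(2*m))) + (2*m**2 + m)*(1/13) = -5/1 + (m + 2*m**2)*(1/13) = -5*1 + (m/13 + 2*m**2/13) = -5 + (m/13 + 2*m**2/13) = -5 + m/13 + 2*m**2/13)
k(-75)*11 = (-5 + (1/13)*(-75) + (2/13)*(-75)**2)*11 = (-5 - 75/13 + (2/13)*5625)*11 = (-5 - 75/13 + 11250/13)*11 = (11110/13)*11 = 122210/13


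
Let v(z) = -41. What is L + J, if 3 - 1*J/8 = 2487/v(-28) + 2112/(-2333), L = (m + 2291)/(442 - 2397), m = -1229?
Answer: 96486708594/187001615 ≈ 515.97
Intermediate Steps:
L = -1062/1955 (L = (-1229 + 2291)/(442 - 2397) = 1062/(-1955) = 1062*(-1/1955) = -1062/1955 ≈ -0.54322)
J = 49405776/95653 (J = 24 - 8*(2487/(-41) + 2112/(-2333)) = 24 - 8*(2487*(-1/41) + 2112*(-1/2333)) = 24 - 8*(-2487/41 - 2112/2333) = 24 - 8*(-5888763/95653) = 24 + 47110104/95653 = 49405776/95653 ≈ 516.51)
L + J = -1062/1955 + 49405776/95653 = 96486708594/187001615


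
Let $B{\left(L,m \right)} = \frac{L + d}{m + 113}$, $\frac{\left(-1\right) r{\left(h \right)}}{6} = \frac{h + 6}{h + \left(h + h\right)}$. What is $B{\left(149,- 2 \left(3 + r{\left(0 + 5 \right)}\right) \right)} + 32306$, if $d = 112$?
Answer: $\frac{6235493}{193} \approx 32308.0$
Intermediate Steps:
$r{\left(h \right)} = - \frac{2 \left(6 + h\right)}{h}$ ($r{\left(h \right)} = - 6 \frac{h + 6}{h + \left(h + h\right)} = - 6 \frac{6 + h}{h + 2 h} = - 6 \frac{6 + h}{3 h} = - \frac{2 \left(6 + h\right)}{h}$)
$B{\left(L,m \right)} = \frac{112 + L}{113 + m}$ ($B{\left(L,m \right)} = \frac{L + 112}{m + 113} = \frac{112 + L}{113 + m}$)
$B{\left(149,- 2 \left(3 + r{\left(0 + 5 \right)}\right) \right)} + 32306 = \frac{112 + 149}{113 - 2 \left(3 - \left(2 + \frac{12}{0 + 5}\right)\right)} + 32306 = \frac{1}{113 - 2 \left(3 - \left(2 + \frac{12}{5}\right)\right)} 261 + 32306 = \frac{1}{113 - 2 \left(3 - \frac{22}{5}\right)} 261 + 32306 = \frac{1}{113 - - \frac{14}{5}} \cdot 261 + 32306 = \frac{1}{113 + \frac{14}{5}} \cdot 261 + 32306 = \frac{1}{\frac{579}{5}} \cdot 261 + 32306 = \frac{5}{579} \cdot 261 + 32306 = \frac{435}{193} + 32306 = \frac{6235493}{193}$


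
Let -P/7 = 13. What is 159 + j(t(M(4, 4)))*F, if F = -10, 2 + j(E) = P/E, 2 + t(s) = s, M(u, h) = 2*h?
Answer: 992/3 ≈ 330.67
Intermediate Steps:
P = -91 (P = -7*13 = -91)
t(s) = -2 + s
j(E) = -2 - 91/E
159 + j(t(M(4, 4)))*F = 159 + (-2 - 91/(-2 + 2*4))*(-10) = 159 + (-2 - 91/(-2 + 8))*(-10) = 159 + (-2 - 91/6)*(-10) = 159 - 103/6*(-10) = 159 + 515/3 = 992/3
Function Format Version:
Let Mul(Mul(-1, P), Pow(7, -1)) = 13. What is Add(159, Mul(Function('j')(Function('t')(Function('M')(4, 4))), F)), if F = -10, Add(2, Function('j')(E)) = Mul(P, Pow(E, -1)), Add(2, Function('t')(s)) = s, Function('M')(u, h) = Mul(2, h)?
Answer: Rational(992, 3) ≈ 330.67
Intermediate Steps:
P = -91 (P = Mul(-7, 13) = -91)
Function('t')(s) = Add(-2, s)
Function('j')(E) = Add(-2, Mul(-91, Pow(E, -1)))
Add(159, Mul(Function('j')(Function('t')(Function('M')(4, 4))), F)) = Add(159, Mul(Add(-2, Mul(-91, Pow(Add(-2, Mul(2, 4)), -1))), -10)) = Add(159, Mul(Add(-2, Mul(-91, Pow(Add(-2, 8), -1))), -10)) = Add(159, Mul(Add(-2, Mul(-91, Pow(6, -1))), -10)) = Add(159, Mul(Add(-2, Mul(-91, Rational(1, 6))), -10)) = Add(159, Mul(Add(-2, Rational(-91, 6)), -10)) = Add(159, Mul(Rational(-103, 6), -10)) = Add(159, Rational(515, 3)) = Rational(992, 3)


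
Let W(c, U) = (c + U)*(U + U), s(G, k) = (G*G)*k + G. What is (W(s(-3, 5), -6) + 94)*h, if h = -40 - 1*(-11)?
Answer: 9802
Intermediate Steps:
s(G, k) = G + k*G**2 (s(G, k) = G**2*k + G = k*G**2 + G = G + k*G**2)
W(c, U) = 2*U*(U + c) (W(c, U) = (U + c)*(2*U) = 2*U*(U + c))
h = -29 (h = -40 + 11 = -29)
(W(s(-3, 5), -6) + 94)*h = (2*(-6)*(-6 - 3*(1 - 3*5)) + 94)*(-29) = (2*(-6)*(-6 - 3*(1 - 15)) + 94)*(-29) = (2*(-6)*(-6 - 3*(-14)) + 94)*(-29) = (2*(-6)*(-6 + 42) + 94)*(-29) = (2*(-6)*36 + 94)*(-29) = (-432 + 94)*(-29) = -338*(-29) = 9802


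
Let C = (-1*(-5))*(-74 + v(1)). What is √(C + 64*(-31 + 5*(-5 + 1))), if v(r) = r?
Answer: I*√3629 ≈ 60.241*I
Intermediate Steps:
C = -365 (C = (-1*(-5))*(-74 + 1) = 5*(-73) = -365)
√(C + 64*(-31 + 5*(-5 + 1))) = √(-365 + 64*(-31 + 5*(-5 + 1))) = √(-365 + 64*(-31 + 5*(-4))) = √(-365 + 64*(-31 - 20)) = √(-365 + 64*(-51)) = √(-365 - 3264) = √(-3629) = I*√3629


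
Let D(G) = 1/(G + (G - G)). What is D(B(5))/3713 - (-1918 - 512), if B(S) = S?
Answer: 45112951/18565 ≈ 2430.0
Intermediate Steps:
D(G) = 1/G (D(G) = 1/(G + 0) = 1/G)
D(B(5))/3713 - (-1918 - 512) = 1/(5*3713) - (-1918 - 512) = (⅕)*(1/3713) - 1*(-2430) = 1/18565 + 2430 = 45112951/18565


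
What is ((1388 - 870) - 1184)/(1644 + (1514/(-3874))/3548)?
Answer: -4577069016/11298349787 ≈ -0.40511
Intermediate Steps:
((1388 - 870) - 1184)/(1644 + (1514/(-3874))/3548) = (518 - 1184)/(1644 + (1514*(-1/3874))*(1/3548)) = -666/(1644 - 757/1937*1/3548) = -666/(1644 - 757/6872476) = -666/11298349787/6872476 = -666*6872476/11298349787 = -4577069016/11298349787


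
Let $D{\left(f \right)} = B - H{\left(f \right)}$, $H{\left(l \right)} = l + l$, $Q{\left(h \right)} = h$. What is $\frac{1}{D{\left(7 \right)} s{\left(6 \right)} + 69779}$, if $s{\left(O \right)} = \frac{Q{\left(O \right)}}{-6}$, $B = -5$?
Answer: $\frac{1}{69798} \approx 1.4327 \cdot 10^{-5}$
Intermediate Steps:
$H{\left(l \right)} = 2 l$
$s{\left(O \right)} = - \frac{O}{6}$ ($s{\left(O \right)} = \frac{O}{-6} = O \left(- \frac{1}{6}\right) = - \frac{O}{6}$)
$D{\left(f \right)} = -5 - 2 f$
$\frac{1}{D{\left(7 \right)} s{\left(6 \right)} + 69779} = \frac{1}{\left(-5 - 14\right) \left(\left(- \frac{1}{6}\right) 6\right) + 69779} = \frac{1}{\left(-5 - 14\right) \left(-1\right) + 69779} = \frac{1}{\left(-19\right) \left(-1\right) + 69779} = \frac{1}{19 + 69779} = \frac{1}{69798}$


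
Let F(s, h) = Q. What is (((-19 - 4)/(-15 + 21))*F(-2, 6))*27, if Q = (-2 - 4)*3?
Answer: 1863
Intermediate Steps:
Q = -18 (Q = -6*3 = -18)
F(s, h) = -18
(((-19 - 4)/(-15 + 21))*F(-2, 6))*27 = (((-19 - 4)/(-15 + 21))*(-18))*27 = (-23/6*(-18))*27 = (-23*1/6*(-18))*27 = -23/6*(-18)*27 = 69*27 = 1863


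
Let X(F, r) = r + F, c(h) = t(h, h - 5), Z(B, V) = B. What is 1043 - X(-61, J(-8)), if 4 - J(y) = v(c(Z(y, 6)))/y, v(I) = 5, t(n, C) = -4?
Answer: 8795/8 ≈ 1099.4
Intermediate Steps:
c(h) = -4
J(y) = 4 - 5/y
X(F, r) = F + r
1043 - X(-61, J(-8)) = 1043 - (-61 + (4 - 5/(-8))) = 1043 - (-61 + (4 - 5*(-⅛))) = 1043 - (-61 + (4 + 5/8)) = 1043 - (-61 + 37/8) = 1043 - 1*(-451/8) = 1043 + 451/8 = 8795/8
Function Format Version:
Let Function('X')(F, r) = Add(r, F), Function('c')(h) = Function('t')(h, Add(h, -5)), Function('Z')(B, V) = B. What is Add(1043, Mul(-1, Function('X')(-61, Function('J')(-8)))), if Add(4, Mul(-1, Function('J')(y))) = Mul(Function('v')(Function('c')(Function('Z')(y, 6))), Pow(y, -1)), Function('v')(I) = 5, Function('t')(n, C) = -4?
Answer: Rational(8795, 8) ≈ 1099.4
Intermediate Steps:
Function('c')(h) = -4
Function('J')(y) = Add(4, Mul(-5, Pow(y, -1))) (Function('J')(y) = Add(4, Mul(-1, Mul(5, Pow(y, -1)))) = Add(4, Mul(-5, Pow(y, -1))))
Function('X')(F, r) = Add(F, r)
Add(1043, Mul(-1, Function('X')(-61, Function('J')(-8)))) = Add(1043, Mul(-1, Add(-61, Add(4, Mul(-5, Pow(-8, -1)))))) = Add(1043, Mul(-1, Add(-61, Add(4, Mul(-5, Rational(-1, 8)))))) = Add(1043, Mul(-1, Add(-61, Add(4, Rational(5, 8))))) = Add(1043, Mul(-1, Add(-61, Rational(37, 8)))) = Add(1043, Mul(-1, Rational(-451, 8))) = Add(1043, Rational(451, 8)) = Rational(8795, 8)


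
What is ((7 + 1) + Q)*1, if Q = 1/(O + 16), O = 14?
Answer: 241/30 ≈ 8.0333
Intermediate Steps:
Q = 1/30 (Q = 1/(14 + 16) = 1/30 ≈ 0.033333)
((7 + 1) + Q)*1 = ((7 + 1) + 1/30)*1 = (8 + 1/30)*1 = (241/30)*1 = 241/30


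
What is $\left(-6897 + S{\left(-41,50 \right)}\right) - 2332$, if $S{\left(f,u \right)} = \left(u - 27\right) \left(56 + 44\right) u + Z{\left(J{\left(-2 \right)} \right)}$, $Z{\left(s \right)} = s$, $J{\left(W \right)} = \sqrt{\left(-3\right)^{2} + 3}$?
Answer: $105771 + 2 \sqrt{3} \approx 1.0577 \cdot 10^{5}$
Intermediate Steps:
$J{\left(W \right)} = 2 \sqrt{3}$ ($J{\left(W \right)} = \sqrt{9 + 3} = \sqrt{12} = 2 \sqrt{3}$)
$S{\left(f,u \right)} = 2 \sqrt{3} + u \left(-2700 + 100 u\right)$ ($S{\left(f,u \right)} = \left(u - 27\right) \left(56 + 44\right) u + 2 \sqrt{3} = \left(-27 + u\right) 100 u + 2 \sqrt{3} = \left(-2700 + 100 u\right) u + 2 \sqrt{3} = u \left(-2700 + 100 u\right) + 2 \sqrt{3} = 2 \sqrt{3} + u \left(-2700 + 100 u\right)$)
$\left(-6897 + S{\left(-41,50 \right)}\right) - 2332 = \left(-6897 + \left(\left(-2700\right) 50 + 2 \sqrt{3} + 100 \cdot 50^{2}\right)\right) - 2332 = \left(-6897 + \left(-135000 + 2 \sqrt{3} + 100 \cdot 2500\right)\right) - 2332 = \left(-6897 + \left(-135000 + 2 \sqrt{3} + 250000\right)\right) - 2332 = \left(-6897 + \left(115000 + 2 \sqrt{3}\right)\right) - 2332 = \left(108103 + 2 \sqrt{3}\right) - 2332 = 105771 + 2 \sqrt{3}$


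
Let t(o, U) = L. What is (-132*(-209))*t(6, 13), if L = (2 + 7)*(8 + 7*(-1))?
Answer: 248292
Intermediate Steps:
L = 9 (L = 9*(8 - 7) = 9*1 = 9)
t(o, U) = 9
(-132*(-209))*t(6, 13) = -132*(-209)*9 = 27588*9 = 248292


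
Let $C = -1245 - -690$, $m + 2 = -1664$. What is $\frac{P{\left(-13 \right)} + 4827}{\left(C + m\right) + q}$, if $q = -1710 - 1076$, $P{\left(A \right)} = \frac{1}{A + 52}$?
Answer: $- \frac{188254}{195273} \approx -0.96406$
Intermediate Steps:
$m = -1666$ ($m = -2 - 1664 = -1666$)
$P{\left(A \right)} = \frac{1}{52 + A}$
$C = -555$ ($C = -1245 + 690 = -555$)
$q = -2786$ ($q = -1710 - 1076 = -2786$)
$\frac{P{\left(-13 \right)} + 4827}{\left(C + m\right) + q} = \frac{\frac{1}{52 - 13} + 4827}{\left(-555 - 1666\right) - 2786} = \frac{\frac{1}{39} + 4827}{-2221 - 2786} = \frac{\frac{1}{39} + 4827}{-5007} = \frac{188254}{39} \left(- \frac{1}{5007}\right) = - \frac{188254}{195273}$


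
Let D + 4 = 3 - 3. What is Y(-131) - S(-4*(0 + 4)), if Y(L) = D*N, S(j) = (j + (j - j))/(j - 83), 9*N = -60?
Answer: 2624/99 ≈ 26.505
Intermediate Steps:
N = -20/3 (N = (⅑)*(-60) = -20/3 ≈ -6.6667)
D = -4 (D = -4 + (3 - 3) = -4 + 0 = -4)
S(j) = j/(-83 + j) (S(j) = (j + 0)/(-83 + j) = j/(-83 + j))
Y(L) = 80/3 (Y(L) = -4*(-20/3) = 80/3)
Y(-131) - S(-4*(0 + 4)) = 80/3 - (-4*(0 + 4))/(-83 - 4*(0 + 4)) = 80/3 - (-4*4)/(-83 - 4*4) = 80/3 - (-16)/(-83 - 16) = 80/3 - (-16)/(-99) = 80/3 - (-16)*(-1)/99 = 80/3 - 1*16/99 = 80/3 - 16/99 = 2624/99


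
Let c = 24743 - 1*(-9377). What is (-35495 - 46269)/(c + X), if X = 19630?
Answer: -40882/26875 ≈ -1.5212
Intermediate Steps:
c = 34120 (c = 24743 + 9377 = 34120)
(-35495 - 46269)/(c + X) = (-35495 - 46269)/(34120 + 19630) = -81764/53750 = -81764*1/53750 = -40882/26875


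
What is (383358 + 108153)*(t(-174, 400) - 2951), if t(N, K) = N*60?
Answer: -6581823801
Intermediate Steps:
t(N, K) = 60*N
(383358 + 108153)*(t(-174, 400) - 2951) = (383358 + 108153)*(60*(-174) - 2951) = 491511*(-10440 - 2951) = 491511*(-13391) = -6581823801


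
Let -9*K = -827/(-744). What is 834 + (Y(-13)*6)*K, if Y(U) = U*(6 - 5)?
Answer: 941495/1116 ≈ 843.63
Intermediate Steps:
K = -827/6696 (K = -(-827)/(9*(-744)) = -(-827)*(-1)/(9*744) = -⅑*827/744 = -827/6696 ≈ -0.12351)
Y(U) = U (Y(U) = U*1 = U)
834 + (Y(-13)*6)*K = 834 - 13*6*(-827/6696) = 834 - 78*(-827/6696) = 834 + 10751/1116 = 941495/1116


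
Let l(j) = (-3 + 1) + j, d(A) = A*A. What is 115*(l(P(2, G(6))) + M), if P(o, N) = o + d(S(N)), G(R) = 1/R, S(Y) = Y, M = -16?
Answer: -66125/36 ≈ -1836.8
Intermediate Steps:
d(A) = A**2
P(o, N) = o + N**2
l(j) = -2 + j
115*(l(P(2, G(6))) + M) = 115*((-2 + (2 + (1/6)**2)) - 16) = 115*((-2 + (2 + 1/36)) - 16) = 115*((-2 + 73/36) - 16) = 115*(1/36 - 16) = 115*(-575/36) = -66125/36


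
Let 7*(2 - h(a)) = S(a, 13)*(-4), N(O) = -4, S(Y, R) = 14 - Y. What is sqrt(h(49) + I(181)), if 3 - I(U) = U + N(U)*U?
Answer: 4*sqrt(33) ≈ 22.978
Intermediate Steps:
h(a) = 10 - 4*a/7 (h(a) = 2 - (14 - a)*(-4)/7 = 2 - (-56 + 4*a)/7 = 2 + (8 - 4*a/7) = 10 - 4*a/7)
I(U) = 3 + 3*U (I(U) = 3 - (U - 4*U) = 3 - (-3)*U = 3 + 3*U)
sqrt(h(49) + I(181)) = sqrt((10 - 4/7*49) + (3 + 3*181)) = sqrt((10 - 28) + (3 + 543)) = sqrt(-18 + 546) = sqrt(528) = 4*sqrt(33)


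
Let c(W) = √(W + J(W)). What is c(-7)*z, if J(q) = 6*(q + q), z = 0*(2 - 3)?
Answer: 0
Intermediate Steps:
z = 0 (z = 0*(-1) = 0)
J(q) = 12*q (J(q) = 6*(2*q) = 12*q)
c(W) = √13*√W (c(W) = √(W + 12*W) = √(13*W) = √13*√W)
c(-7)*z = (√13*√(-7))*0 = (√13*(I*√7))*0 = (I*√91)*0 = 0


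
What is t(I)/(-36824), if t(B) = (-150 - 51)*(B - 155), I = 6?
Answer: -29949/36824 ≈ -0.81330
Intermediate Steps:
t(B) = 31155 - 201*B (t(B) = -201*(-155 + B) = 31155 - 201*B)
t(I)/(-36824) = (31155 - 201*6)/(-36824) = (31155 - 1206)*(-1/36824) = 29949*(-1/36824) = -29949/36824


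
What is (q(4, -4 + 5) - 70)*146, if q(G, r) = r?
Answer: -10074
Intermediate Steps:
(q(4, -4 + 5) - 70)*146 = ((-4 + 5) - 70)*146 = (1 - 70)*146 = -69*146 = -10074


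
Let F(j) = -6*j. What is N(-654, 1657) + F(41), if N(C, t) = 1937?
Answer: 1691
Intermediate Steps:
N(-654, 1657) + F(41) = 1937 - 6*41 = 1937 - 246 = 1691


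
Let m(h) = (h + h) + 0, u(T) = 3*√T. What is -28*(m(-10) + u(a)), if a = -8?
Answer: 560 - 168*I*√2 ≈ 560.0 - 237.59*I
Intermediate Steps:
m(h) = 2*h (m(h) = 2*h + 0 = 2*h)
-28*(m(-10) + u(a)) = -28*(2*(-10) + 3*√(-8)) = -28*(-20 + 3*(2*I*√2)) = -28*(-20 + 6*I*√2) = 560 - 168*I*√2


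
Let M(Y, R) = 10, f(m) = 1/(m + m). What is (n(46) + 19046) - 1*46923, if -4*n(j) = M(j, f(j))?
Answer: -55759/2 ≈ -27880.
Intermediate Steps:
f(m) = 1/(2*m)
n(j) = -5/2 (n(j) = -1/4*10 = -5/2)
(n(46) + 19046) - 1*46923 = (-5/2 + 19046) - 1*46923 = 38087/2 - 46923 = -55759/2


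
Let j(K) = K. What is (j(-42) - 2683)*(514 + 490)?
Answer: -2735900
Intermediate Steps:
(j(-42) - 2683)*(514 + 490) = (-42 - 2683)*(514 + 490) = -2725*1004 = -2735900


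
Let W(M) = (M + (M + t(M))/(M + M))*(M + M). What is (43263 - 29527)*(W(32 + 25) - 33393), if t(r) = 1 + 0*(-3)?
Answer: -368633032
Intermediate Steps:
t(r) = 1 (t(r) = 1 + 0 = 1)
W(M) = 2*M*(M + (1 + M)/(2*M)) (W(M) = (M + (M + 1)/(M + M))*(M + M) = (M + (1 + M)/((2*M)))*(2*M) = (M + (1 + M)*(1/(2*M)))*(2*M) = (M + (1 + M)/(2*M))*(2*M) = 2*M*(M + (1 + M)/(2*M)))
(43263 - 29527)*(W(32 + 25) - 33393) = (43263 - 29527)*((1 + (32 + 25) + 2*(32 + 25)**2) - 33393) = 13736*((1 + 57 + 2*57**2) - 33393) = 13736*((1 + 57 + 2*3249) - 33393) = 13736*((1 + 57 + 6498) - 33393) = 13736*(6556 - 33393) = 13736*(-26837) = -368633032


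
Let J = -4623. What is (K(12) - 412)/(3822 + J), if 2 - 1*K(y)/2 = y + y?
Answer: 152/267 ≈ 0.56929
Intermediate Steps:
K(y) = 4 - 4*y (K(y) = 4 - 2*(y + y) = 4 - 4*y)
(K(12) - 412)/(3822 + J) = ((4 - 4*12) - 412)/(3822 - 4623) = ((4 - 48) - 412)/(-801) = (-44 - 412)*(-1/801) = -456*(-1/801) = 152/267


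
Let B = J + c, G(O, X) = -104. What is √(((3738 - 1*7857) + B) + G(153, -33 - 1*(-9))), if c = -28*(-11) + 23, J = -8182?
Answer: I*√12074 ≈ 109.88*I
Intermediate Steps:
c = 331 (c = 308 + 23 = 331)
B = -7851 (B = -8182 + 331 = -7851)
√(((3738 - 1*7857) + B) + G(153, -33 - 1*(-9))) = √(((3738 - 1*7857) - 7851) - 104) = √(((3738 - 7857) - 7851) - 104) = √((-4119 - 7851) - 104) = √(-11970 - 104) = √(-12074) = I*√12074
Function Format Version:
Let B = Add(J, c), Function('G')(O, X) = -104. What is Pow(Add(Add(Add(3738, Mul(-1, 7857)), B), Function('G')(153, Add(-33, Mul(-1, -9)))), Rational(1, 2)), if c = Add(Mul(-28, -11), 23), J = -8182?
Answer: Mul(I, Pow(12074, Rational(1, 2))) ≈ Mul(109.88, I)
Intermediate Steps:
c = 331 (c = Add(308, 23) = 331)
B = -7851 (B = Add(-8182, 331) = -7851)
Pow(Add(Add(Add(3738, Mul(-1, 7857)), B), Function('G')(153, Add(-33, Mul(-1, -9)))), Rational(1, 2)) = Pow(Add(Add(Add(3738, Mul(-1, 7857)), -7851), -104), Rational(1, 2)) = Pow(Add(Add(Add(3738, -7857), -7851), -104), Rational(1, 2)) = Pow(Add(Add(-4119, -7851), -104), Rational(1, 2)) = Pow(Add(-11970, -104), Rational(1, 2)) = Pow(-12074, Rational(1, 2)) = Mul(I, Pow(12074, Rational(1, 2)))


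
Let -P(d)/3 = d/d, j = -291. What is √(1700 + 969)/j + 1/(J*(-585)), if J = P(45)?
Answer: 1/1755 - √2669/291 ≈ -0.17696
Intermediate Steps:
P(d) = -3 (P(d) = -3*d/d = -3*1 = -3)
J = -3
√(1700 + 969)/j + 1/(J*(-585)) = √(1700 + 969)/(-291) + 1/(-3*(-585)) = √2669*(-1/291) - ⅓*(-1/585) = -√2669/291 + 1/1755 = 1/1755 - √2669/291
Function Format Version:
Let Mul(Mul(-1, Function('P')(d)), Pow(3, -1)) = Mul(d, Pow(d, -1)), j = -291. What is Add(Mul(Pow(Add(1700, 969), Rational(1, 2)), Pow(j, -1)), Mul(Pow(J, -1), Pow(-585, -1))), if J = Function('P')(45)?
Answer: Add(Rational(1, 1755), Mul(Rational(-1, 291), Pow(2669, Rational(1, 2)))) ≈ -0.17696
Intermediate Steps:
Function('P')(d) = -3 (Function('P')(d) = Mul(-3, Mul(d, Pow(d, -1))) = Mul(-3, 1) = -3)
J = -3
Add(Mul(Pow(Add(1700, 969), Rational(1, 2)), Pow(j, -1)), Mul(Pow(J, -1), Pow(-585, -1))) = Add(Mul(Pow(Add(1700, 969), Rational(1, 2)), Pow(-291, -1)), Mul(Pow(-3, -1), Pow(-585, -1))) = Add(Mul(Pow(2669, Rational(1, 2)), Rational(-1, 291)), Mul(Rational(-1, 3), Rational(-1, 585))) = Add(Mul(Rational(-1, 291), Pow(2669, Rational(1, 2))), Rational(1, 1755)) = Add(Rational(1, 1755), Mul(Rational(-1, 291), Pow(2669, Rational(1, 2))))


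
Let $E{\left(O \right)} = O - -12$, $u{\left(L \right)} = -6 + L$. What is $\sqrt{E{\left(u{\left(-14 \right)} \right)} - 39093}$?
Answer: $i \sqrt{39101} \approx 197.74 i$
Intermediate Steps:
$E{\left(O \right)} = 12 + O$ ($E{\left(O \right)} = O + 12 = 12 + O$)
$\sqrt{E{\left(u{\left(-14 \right)} \right)} - 39093} = \sqrt{\left(12 - 20\right) - 39093} = \sqrt{-8 - 39093} = \sqrt{-39101} = i \sqrt{39101}$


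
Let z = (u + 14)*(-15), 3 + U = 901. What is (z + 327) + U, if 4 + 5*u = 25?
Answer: 952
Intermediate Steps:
U = 898 (U = -3 + 901 = 898)
u = 21/5 (u = -4/5 + (1/5)*25 = -4/5 + 5 = 21/5 ≈ 4.2000)
z = -273 (z = (21/5 + 14)*(-15) = (91/5)*(-15) = -273)
(z + 327) + U = (-273 + 327) + 898 = 54 + 898 = 952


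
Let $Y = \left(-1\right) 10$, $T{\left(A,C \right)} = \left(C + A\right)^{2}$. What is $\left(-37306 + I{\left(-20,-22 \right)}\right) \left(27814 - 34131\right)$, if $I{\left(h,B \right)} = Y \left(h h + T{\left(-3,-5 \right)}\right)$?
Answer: $264972882$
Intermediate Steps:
$T{\left(A,C \right)} = \left(A + C\right)^{2}$
$Y = -10$
$I{\left(h,B \right)} = -640 - 10 h^{2}$ ($I{\left(h,B \right)} = - 10 \left(h h + \left(-3 - 5\right)^{2}\right) = - 10 \left(h^{2} + \left(-8\right)^{2}\right) = - 10 \left(h^{2} + 64\right) = - 10 \left(64 + h^{2}\right) = -640 - 10 h^{2}$)
$\left(-37306 + I{\left(-20,-22 \right)}\right) \left(27814 - 34131\right) = \left(-37306 - \left(640 + 10 \left(-20\right)^{2}\right)\right) \left(27814 - 34131\right) = \left(-37306 - 4640\right) \left(-6317\right) = \left(-41946\right) \left(-6317\right) = 264972882$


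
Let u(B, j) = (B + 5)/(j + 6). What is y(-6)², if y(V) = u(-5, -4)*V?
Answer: 0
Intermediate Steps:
u(B, j) = (5 + B)/(6 + j)
y(V) = 0 (y(V) = ((5 - 5)/(6 - 4))*V = (0/2)*V = ((½)*0)*V = 0*V = 0)
y(-6)² = 0² = 0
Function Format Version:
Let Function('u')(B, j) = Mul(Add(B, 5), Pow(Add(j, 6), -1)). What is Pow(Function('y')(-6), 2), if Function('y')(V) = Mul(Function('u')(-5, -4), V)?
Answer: 0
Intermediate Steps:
Function('u')(B, j) = Mul(Pow(Add(6, j), -1), Add(5, B)) (Function('u')(B, j) = Mul(Add(5, B), Pow(Add(6, j), -1)) = Mul(Pow(Add(6, j), -1), Add(5, B)))
Function('y')(V) = 0 (Function('y')(V) = Mul(Mul(Pow(Add(6, -4), -1), Add(5, -5)), V) = Mul(Mul(Pow(2, -1), 0), V) = Mul(Mul(Rational(1, 2), 0), V) = Mul(0, V) = 0)
Pow(Function('y')(-6), 2) = Pow(0, 2) = 0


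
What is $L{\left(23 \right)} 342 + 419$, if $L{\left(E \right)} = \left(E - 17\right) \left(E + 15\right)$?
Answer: $78395$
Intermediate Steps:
$L{\left(E \right)} = \left(-17 + E\right) \left(15 + E\right)$
$L{\left(23 \right)} 342 + 419 = \left(-255 + 23^{2} - 46\right) 342 + 419 = \left(-255 + 529 - 46\right) 342 + 419 = 228 \cdot 342 + 419 = 77976 + 419 = 78395$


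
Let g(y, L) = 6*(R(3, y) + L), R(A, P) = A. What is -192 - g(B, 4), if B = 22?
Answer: -234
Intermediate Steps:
g(y, L) = 18 + 6*L (g(y, L) = 6*(3 + L) = 18 + 6*L)
-192 - g(B, 4) = -192 - (18 + 6*4) = -192 - (18 + 24) = -192 - 1*42 = -192 - 42 = -234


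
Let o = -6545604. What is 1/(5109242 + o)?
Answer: -1/1436362 ≈ -6.9620e-7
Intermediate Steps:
1/(5109242 + o) = 1/(5109242 - 6545604) = 1/(-1436362) = -1/1436362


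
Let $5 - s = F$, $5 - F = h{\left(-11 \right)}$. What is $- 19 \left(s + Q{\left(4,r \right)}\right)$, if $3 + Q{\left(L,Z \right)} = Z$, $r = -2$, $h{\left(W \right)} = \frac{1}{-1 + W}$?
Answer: $\frac{1159}{12} \approx 96.583$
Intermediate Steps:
$Q{\left(L,Z \right)} = -3 + Z$
$F = \frac{61}{12}$ ($F = 5 - \frac{1}{-1 - 11} = 5 - \frac{1}{-12} = 5 - - \frac{1}{12} = 5 + \frac{1}{12} = \frac{61}{12} \approx 5.0833$)
$s = - \frac{1}{12}$ ($s = 5 - \frac{61}{12} = - \frac{1}{12} \approx -0.083333$)
$- 19 \left(s + Q{\left(4,r \right)}\right) = - 19 \left(- \frac{1}{12} - 5\right) = \left(-19\right) \left(- \frac{61}{12}\right) = \frac{1159}{12}$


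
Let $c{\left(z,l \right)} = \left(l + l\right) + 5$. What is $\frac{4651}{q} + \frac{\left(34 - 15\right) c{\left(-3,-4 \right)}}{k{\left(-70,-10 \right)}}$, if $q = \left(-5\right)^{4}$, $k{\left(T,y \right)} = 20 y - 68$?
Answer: $\frac{1282093}{167500} \approx 7.6543$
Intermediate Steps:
$k{\left(T,y \right)} = -68 + 20 y$
$q = 625$
$c{\left(z,l \right)} = 5 + 2 l$ ($c{\left(z,l \right)} = 2 l + 5 = 5 + 2 l$)
$\frac{4651}{q} + \frac{\left(34 - 15\right) c{\left(-3,-4 \right)}}{k{\left(-70,-10 \right)}} = \frac{4651}{625} + \frac{\left(34 - 15\right) \left(5 + 2 \left(-4\right)\right)}{-68 + 20 \left(-10\right)} = 4651 \cdot \frac{1}{625} + \frac{19 \left(5 - 8\right)}{-68 - 200} = \frac{4651}{625} + \frac{19 \left(-3\right)}{-268} = \frac{4651}{625} - - \frac{57}{268} = \frac{4651}{625} + \frac{57}{268} = \frac{1282093}{167500}$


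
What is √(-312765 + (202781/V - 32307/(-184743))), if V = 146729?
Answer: I*√25535324135095867554060027/9035718549 ≈ 559.25*I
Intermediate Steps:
√(-312765 + (202781/V - 32307/(-184743))) = √(-312765 + (202781/146729 - 32307/(-184743))) = √(-312765 + (202781*(1/146729) - 32307*(-1/184743))) = √(-312765 + (202781/146729 + 10769/61581)) = √(-312765 + 14067581362/9035718549) = √(-2826042444396623/9035718549) = I*√25535324135095867554060027/9035718549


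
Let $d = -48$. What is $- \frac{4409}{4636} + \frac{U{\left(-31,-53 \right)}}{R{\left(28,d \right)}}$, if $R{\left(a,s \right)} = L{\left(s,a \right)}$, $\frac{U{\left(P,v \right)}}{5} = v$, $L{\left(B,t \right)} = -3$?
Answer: $\frac{1215313}{13908} \approx 87.382$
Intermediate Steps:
$U{\left(P,v \right)} = 5 v$
$R{\left(a,s \right)} = -3$
$- \frac{4409}{4636} + \frac{U{\left(-31,-53 \right)}}{R{\left(28,d \right)}} = - \frac{4409}{4636} + \frac{5 \left(-53\right)}{-3} = \left(-4409\right) \frac{1}{4636} - - \frac{265}{3} = - \frac{4409}{4636} + \frac{265}{3} = \frac{1215313}{13908}$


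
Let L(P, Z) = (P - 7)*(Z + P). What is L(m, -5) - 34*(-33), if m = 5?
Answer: 1122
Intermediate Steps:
L(P, Z) = (-7 + P)*(P + Z)
L(m, -5) - 34*(-33) = (5**2 - 7*5 - 7*(-5) + 5*(-5)) - 34*(-33) = (25 - 35 + 35 - 25) + 1122 = 0 + 1122 = 1122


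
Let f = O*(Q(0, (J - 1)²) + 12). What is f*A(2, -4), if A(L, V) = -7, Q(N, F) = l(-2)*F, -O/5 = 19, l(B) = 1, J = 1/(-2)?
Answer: 37905/4 ≈ 9476.3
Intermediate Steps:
J = -½ ≈ -0.50000
O = -95 (O = -5*19 = -95)
Q(N, F) = F (Q(N, F) = 1*F = F)
f = -5415/4 (f = -95*((-½ - 1)² + 12) = -95*((-3/2)² + 12) = -95*(9/4 + 12) = -95*57/4 = -5415/4 ≈ -1353.8)
f*A(2, -4) = -5415/4*(-7) = 37905/4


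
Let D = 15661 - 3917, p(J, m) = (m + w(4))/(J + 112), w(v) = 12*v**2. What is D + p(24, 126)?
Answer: 798751/68 ≈ 11746.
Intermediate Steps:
p(J, m) = (192 + m)/(112 + J) (p(J, m) = (m + 12*4**2)/(J + 112) = (m + 12*16)/(112 + J) = (m + 192)/(112 + J) = (192 + m)/(112 + J))
D = 11744
D + p(24, 126) = 11744 + (192 + 126)/(112 + 24) = 11744 + 318/136 = 11744 + (1/136)*318 = 11744 + 159/68 = 798751/68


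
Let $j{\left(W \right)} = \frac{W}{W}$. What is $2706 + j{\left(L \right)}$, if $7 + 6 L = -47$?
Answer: $2707$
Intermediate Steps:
$L = -9$ ($L = - \frac{7}{6} + \frac{1}{6} \left(-47\right) = - \frac{7}{6} - \frac{47}{6} = -9$)
$j{\left(W \right)} = 1$
$2706 + j{\left(L \right)} = 2706 + 1 = 2707$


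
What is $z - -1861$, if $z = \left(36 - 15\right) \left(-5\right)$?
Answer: $1756$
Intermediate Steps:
$z = -105$ ($z = 21 \left(-5\right) = -105$)
$z - -1861 = -105 - -1861 = -105 + 1861 = 1756$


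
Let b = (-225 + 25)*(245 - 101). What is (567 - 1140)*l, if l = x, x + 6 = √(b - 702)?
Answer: 3438 - 1719*I*√3278 ≈ 3438.0 - 98419.0*I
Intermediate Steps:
b = -28800 (b = -200*144 = -28800)
x = -6 + 3*I*√3278 (x = -6 + √(-28800 - 702) = -6 + √(-29502) = -6 + 3*I*√3278 ≈ -6.0 + 171.76*I)
l = -6 + 3*I*√3278 ≈ -6.0 + 171.76*I
(567 - 1140)*l = (567 - 1140)*(-6 + 3*I*√3278) = -573*(-6 + 3*I*√3278) = 3438 - 1719*I*√3278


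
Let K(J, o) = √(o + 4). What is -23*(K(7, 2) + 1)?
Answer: -23 - 23*√6 ≈ -79.338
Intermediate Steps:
K(J, o) = √(4 + o)
-23*(K(7, 2) + 1) = -23*(√(4 + 2) + 1) = -23*(√6 + 1) = -23*(1 + √6) = -23 - 23*√6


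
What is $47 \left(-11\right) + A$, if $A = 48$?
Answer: $-469$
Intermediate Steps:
$47 \left(-11\right) + A = 47 \left(-11\right) + 48 = -517 + 48 = -469$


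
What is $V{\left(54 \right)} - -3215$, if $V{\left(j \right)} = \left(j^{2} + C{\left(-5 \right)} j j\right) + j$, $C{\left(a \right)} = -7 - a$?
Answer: $353$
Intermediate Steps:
$V{\left(j \right)} = j - j^{2}$ ($V{\left(j \right)} = \left(j^{2} + \left(-7 - -5\right) j j\right) + j = \left(j^{2} + \left(-7 + 5\right) j j\right) + j = \left(j^{2} + - 2 j j\right) + j = \left(j^{2} - 2 j^{2}\right) + j = - j^{2} + j = j - j^{2}$)
$V{\left(54 \right)} - -3215 = 54 \left(1 - 54\right) - -3215 = 54 \left(1 - 54\right) + 3215 = 54 \left(-53\right) + 3215 = -2862 + 3215 = 353$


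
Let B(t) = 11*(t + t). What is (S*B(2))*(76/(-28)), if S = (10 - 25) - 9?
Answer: 20064/7 ≈ 2866.3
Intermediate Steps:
B(t) = 22*t (B(t) = 11*(2*t) = 22*t)
S = -24 (S = -15 - 9 = -24)
(S*B(2))*(76/(-28)) = (-528*2)*(76/(-28)) = (-24*44)*(76*(-1/28)) = -1056*(-19/7) = 20064/7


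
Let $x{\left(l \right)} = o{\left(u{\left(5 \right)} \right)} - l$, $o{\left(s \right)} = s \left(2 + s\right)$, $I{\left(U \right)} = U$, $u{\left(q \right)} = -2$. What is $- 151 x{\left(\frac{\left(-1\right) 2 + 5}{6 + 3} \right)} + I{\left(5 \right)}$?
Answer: $\frac{166}{3} \approx 55.333$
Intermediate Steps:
$x{\left(l \right)} = - l$ ($x{\left(l \right)} = - 2 \left(2 - 2\right) - l = \left(-2\right) 0 - l = 0 - l = - l$)
$- 151 x{\left(\frac{\left(-1\right) 2 + 5}{6 + 3} \right)} + I{\left(5 \right)} = - 151 \left(- \frac{\left(-1\right) 2 + 5}{6 + 3}\right) + 5 = - 151 \left(- \frac{-2 + 5}{9}\right) + 5 = - 151 \left(- \frac{3}{9}\right) + 5 = - 151 \left(\left(-1\right) \frac{1}{3}\right) + 5 = \left(-151\right) \left(- \frac{1}{3}\right) + 5 = \frac{151}{3} + 5 = \frac{166}{3}$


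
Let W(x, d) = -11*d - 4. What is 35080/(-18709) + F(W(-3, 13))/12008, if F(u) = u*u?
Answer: -16957859/224657672 ≈ -0.075483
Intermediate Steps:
W(x, d) = -4 - 11*d
F(u) = u**2
35080/(-18709) + F(W(-3, 13))/12008 = 35080/(-18709) + (-4 - 11*13)**2/12008 = 35080*(-1/18709) + (-4 - 143)**2*(1/12008) = -35080/18709 + (-147)**2*(1/12008) = -35080/18709 + 21609*(1/12008) = -35080/18709 + 21609/12008 = -16957859/224657672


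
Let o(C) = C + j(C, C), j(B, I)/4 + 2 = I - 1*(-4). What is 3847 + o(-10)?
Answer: 3805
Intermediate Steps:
j(B, I) = 8 + 4*I (j(B, I) = -8 + 4*(I - 1*(-4)) = -8 + 4*(I + 4) = -8 + 4*(4 + I) = -8 + (16 + 4*I) = 8 + 4*I)
o(C) = 8 + 5*C (o(C) = C + (8 + 4*C) = 8 + 5*C)
3847 + o(-10) = 3847 + (8 + 5*(-10)) = 3847 + (8 - 50) = 3847 - 42 = 3805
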